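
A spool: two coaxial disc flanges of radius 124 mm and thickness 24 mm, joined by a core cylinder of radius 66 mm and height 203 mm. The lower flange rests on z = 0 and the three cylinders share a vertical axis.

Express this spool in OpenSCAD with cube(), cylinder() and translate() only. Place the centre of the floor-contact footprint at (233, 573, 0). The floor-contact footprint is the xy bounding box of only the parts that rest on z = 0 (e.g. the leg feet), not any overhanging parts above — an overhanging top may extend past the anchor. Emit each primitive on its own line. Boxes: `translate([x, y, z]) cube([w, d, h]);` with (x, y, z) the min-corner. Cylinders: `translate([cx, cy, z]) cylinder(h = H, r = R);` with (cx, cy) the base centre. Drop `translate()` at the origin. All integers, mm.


translate([233, 573, 0]) cylinder(h = 24, r = 124);
translate([233, 573, 24]) cylinder(h = 203, r = 66);
translate([233, 573, 227]) cylinder(h = 24, r = 124);


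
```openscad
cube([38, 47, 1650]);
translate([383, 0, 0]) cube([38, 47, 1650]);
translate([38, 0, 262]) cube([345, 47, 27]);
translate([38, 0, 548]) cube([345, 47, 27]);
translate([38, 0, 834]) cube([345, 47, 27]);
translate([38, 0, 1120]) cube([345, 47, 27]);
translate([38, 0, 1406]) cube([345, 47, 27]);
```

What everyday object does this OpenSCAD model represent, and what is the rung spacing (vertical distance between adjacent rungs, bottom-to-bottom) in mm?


A ladder. The rung spacing is 286 mm.

Two tall 38×47 posts with 5 short bars between them — a ladder. Adjacent rungs sit at z = 262 and z = 548, so the spacing is 548 − 262 = 286 mm.


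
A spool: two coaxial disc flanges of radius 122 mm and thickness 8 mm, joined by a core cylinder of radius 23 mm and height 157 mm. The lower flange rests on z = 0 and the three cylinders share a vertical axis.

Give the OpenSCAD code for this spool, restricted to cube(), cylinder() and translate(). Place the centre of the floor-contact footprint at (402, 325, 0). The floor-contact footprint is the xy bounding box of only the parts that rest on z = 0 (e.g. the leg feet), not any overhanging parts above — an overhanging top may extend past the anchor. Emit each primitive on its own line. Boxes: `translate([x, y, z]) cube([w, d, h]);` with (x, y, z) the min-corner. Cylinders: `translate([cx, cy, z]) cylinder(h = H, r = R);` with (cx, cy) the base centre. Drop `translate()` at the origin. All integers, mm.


translate([402, 325, 0]) cylinder(h = 8, r = 122);
translate([402, 325, 8]) cylinder(h = 157, r = 23);
translate([402, 325, 165]) cylinder(h = 8, r = 122);


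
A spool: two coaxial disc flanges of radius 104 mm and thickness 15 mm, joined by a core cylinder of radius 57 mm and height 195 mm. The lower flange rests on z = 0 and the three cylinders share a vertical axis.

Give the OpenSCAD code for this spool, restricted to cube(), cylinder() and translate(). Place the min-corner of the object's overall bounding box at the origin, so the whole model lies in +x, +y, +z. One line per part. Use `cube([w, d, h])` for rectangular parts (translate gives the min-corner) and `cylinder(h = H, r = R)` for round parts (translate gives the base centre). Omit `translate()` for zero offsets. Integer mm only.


translate([104, 104, 0]) cylinder(h = 15, r = 104);
translate([104, 104, 15]) cylinder(h = 195, r = 57);
translate([104, 104, 210]) cylinder(h = 15, r = 104);


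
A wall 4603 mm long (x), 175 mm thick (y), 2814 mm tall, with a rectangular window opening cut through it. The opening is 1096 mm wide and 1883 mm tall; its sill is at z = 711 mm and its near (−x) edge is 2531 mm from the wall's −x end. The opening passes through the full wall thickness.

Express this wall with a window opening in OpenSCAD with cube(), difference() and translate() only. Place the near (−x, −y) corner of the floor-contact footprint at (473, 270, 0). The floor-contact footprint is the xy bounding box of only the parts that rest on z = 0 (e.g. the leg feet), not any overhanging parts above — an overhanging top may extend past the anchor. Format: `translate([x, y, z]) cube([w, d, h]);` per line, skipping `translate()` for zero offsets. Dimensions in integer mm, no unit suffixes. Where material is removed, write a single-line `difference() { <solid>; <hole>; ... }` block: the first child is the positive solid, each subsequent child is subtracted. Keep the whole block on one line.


difference() { translate([473, 270, 0]) cube([4603, 175, 2814]); translate([3004, 270, 711]) cube([1096, 175, 1883]); }


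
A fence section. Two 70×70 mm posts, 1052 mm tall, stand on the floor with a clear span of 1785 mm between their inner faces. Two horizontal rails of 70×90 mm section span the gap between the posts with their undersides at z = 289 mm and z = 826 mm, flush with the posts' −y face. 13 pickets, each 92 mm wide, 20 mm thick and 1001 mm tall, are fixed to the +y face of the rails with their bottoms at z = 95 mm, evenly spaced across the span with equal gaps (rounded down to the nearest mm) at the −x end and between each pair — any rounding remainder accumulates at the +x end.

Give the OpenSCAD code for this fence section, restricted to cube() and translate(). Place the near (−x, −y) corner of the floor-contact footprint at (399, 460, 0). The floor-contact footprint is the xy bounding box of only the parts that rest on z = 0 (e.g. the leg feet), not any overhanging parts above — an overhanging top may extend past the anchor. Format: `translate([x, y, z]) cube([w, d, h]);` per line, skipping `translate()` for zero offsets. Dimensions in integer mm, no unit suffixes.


translate([399, 460, 0]) cube([70, 70, 1052]);
translate([2254, 460, 0]) cube([70, 70, 1052]);
translate([469, 460, 289]) cube([1785, 70, 90]);
translate([469, 460, 826]) cube([1785, 70, 90]);
translate([511, 530, 95]) cube([92, 20, 1001]);
translate([645, 530, 95]) cube([92, 20, 1001]);
translate([779, 530, 95]) cube([92, 20, 1001]);
translate([913, 530, 95]) cube([92, 20, 1001]);
translate([1047, 530, 95]) cube([92, 20, 1001]);
translate([1181, 530, 95]) cube([92, 20, 1001]);
translate([1315, 530, 95]) cube([92, 20, 1001]);
translate([1449, 530, 95]) cube([92, 20, 1001]);
translate([1583, 530, 95]) cube([92, 20, 1001]);
translate([1717, 530, 95]) cube([92, 20, 1001]);
translate([1851, 530, 95]) cube([92, 20, 1001]);
translate([1985, 530, 95]) cube([92, 20, 1001]);
translate([2119, 530, 95]) cube([92, 20, 1001]);


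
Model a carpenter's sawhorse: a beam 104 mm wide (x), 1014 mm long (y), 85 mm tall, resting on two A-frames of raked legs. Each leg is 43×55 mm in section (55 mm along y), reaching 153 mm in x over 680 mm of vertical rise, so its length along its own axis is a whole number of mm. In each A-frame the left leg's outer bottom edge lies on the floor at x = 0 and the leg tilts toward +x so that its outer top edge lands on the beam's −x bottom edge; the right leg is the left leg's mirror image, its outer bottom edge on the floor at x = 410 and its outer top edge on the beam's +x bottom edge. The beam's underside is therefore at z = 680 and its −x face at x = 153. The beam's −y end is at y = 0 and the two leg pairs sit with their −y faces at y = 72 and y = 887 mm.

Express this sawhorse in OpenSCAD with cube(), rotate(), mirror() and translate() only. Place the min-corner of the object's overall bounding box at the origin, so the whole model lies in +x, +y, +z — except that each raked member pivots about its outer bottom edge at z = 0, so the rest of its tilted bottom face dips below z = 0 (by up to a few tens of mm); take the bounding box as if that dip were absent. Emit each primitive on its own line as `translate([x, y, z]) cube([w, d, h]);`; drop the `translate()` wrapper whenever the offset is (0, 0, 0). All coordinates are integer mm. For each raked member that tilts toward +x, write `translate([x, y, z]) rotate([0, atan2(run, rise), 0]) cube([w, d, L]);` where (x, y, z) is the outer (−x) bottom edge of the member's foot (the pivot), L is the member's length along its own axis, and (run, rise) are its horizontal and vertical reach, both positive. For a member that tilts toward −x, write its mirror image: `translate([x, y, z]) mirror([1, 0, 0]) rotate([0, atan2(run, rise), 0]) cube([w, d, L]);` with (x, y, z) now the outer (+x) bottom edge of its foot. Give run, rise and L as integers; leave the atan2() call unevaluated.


translate([153, 0, 680]) cube([104, 1014, 85]);
translate([0, 72, 0]) rotate([0, atan2(153, 680), 0]) cube([43, 55, 697]);
translate([410, 72, 0]) mirror([1, 0, 0]) rotate([0, atan2(153, 680), 0]) cube([43, 55, 697]);
translate([0, 887, 0]) rotate([0, atan2(153, 680), 0]) cube([43, 55, 697]);
translate([410, 887, 0]) mirror([1, 0, 0]) rotate([0, atan2(153, 680), 0]) cube([43, 55, 697]);


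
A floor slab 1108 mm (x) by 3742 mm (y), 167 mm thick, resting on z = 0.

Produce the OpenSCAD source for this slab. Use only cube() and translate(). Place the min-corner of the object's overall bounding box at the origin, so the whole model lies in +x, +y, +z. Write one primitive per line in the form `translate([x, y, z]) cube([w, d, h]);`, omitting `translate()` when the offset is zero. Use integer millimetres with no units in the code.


cube([1108, 3742, 167]);


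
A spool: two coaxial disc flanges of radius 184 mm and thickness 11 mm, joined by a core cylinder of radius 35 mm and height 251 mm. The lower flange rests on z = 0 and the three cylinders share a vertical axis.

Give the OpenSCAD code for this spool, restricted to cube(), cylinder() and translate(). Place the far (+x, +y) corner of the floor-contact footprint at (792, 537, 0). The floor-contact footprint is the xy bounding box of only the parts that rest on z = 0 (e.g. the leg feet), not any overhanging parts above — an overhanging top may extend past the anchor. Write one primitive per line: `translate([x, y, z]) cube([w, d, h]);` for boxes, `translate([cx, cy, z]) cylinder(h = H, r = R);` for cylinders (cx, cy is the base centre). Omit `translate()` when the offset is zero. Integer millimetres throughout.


translate([608, 353, 0]) cylinder(h = 11, r = 184);
translate([608, 353, 11]) cylinder(h = 251, r = 35);
translate([608, 353, 262]) cylinder(h = 11, r = 184);


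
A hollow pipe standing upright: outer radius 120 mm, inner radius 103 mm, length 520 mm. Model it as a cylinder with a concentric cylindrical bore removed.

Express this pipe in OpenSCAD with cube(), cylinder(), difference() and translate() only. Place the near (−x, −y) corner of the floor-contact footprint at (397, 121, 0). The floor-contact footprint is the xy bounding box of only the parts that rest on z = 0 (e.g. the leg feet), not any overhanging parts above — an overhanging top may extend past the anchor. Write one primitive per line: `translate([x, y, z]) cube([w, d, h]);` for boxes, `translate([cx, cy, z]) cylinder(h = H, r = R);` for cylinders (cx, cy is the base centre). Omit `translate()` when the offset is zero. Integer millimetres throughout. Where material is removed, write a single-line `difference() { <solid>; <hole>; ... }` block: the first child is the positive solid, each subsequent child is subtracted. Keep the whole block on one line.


difference() { translate([517, 241, 0]) cylinder(h = 520, r = 120); translate([517, 241, 0]) cylinder(h = 520, r = 103); }


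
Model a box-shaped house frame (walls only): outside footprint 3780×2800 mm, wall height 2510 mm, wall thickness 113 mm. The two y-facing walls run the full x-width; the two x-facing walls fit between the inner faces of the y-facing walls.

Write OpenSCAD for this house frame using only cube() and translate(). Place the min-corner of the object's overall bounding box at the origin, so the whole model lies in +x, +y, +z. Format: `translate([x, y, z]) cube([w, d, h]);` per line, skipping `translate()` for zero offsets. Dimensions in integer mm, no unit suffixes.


cube([3780, 113, 2510]);
translate([0, 2687, 0]) cube([3780, 113, 2510]);
translate([0, 113, 0]) cube([113, 2574, 2510]);
translate([3667, 113, 0]) cube([113, 2574, 2510]);


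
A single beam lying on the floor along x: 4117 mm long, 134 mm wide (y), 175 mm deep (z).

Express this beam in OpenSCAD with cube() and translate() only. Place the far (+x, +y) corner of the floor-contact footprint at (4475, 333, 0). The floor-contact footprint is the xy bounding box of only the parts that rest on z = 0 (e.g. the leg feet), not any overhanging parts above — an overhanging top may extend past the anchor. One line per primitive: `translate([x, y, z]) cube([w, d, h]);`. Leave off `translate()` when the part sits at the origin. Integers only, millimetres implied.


translate([358, 199, 0]) cube([4117, 134, 175]);


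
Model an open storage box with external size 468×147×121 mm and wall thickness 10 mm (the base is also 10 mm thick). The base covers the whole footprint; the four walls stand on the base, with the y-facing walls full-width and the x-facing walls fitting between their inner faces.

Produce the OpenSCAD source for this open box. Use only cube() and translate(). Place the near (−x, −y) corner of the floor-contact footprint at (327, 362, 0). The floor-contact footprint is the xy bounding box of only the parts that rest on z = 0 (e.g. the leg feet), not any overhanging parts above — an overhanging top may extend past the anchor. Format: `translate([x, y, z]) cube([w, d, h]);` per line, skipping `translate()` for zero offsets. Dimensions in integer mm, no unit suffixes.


translate([327, 362, 0]) cube([468, 147, 10]);
translate([327, 362, 10]) cube([468, 10, 111]);
translate([327, 499, 10]) cube([468, 10, 111]);
translate([327, 372, 10]) cube([10, 127, 111]);
translate([785, 372, 10]) cube([10, 127, 111]);


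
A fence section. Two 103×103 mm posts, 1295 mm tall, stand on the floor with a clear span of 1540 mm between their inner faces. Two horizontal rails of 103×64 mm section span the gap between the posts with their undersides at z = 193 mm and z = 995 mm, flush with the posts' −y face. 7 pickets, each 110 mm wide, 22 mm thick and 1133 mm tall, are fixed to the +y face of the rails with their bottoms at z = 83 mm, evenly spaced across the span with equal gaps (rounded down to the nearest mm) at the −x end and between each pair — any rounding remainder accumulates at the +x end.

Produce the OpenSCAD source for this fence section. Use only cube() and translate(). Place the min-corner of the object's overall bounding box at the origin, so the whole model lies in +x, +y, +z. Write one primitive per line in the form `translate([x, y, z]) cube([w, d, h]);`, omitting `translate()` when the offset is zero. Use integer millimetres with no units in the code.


cube([103, 103, 1295]);
translate([1643, 0, 0]) cube([103, 103, 1295]);
translate([103, 0, 193]) cube([1540, 103, 64]);
translate([103, 0, 995]) cube([1540, 103, 64]);
translate([199, 103, 83]) cube([110, 22, 1133]);
translate([405, 103, 83]) cube([110, 22, 1133]);
translate([611, 103, 83]) cube([110, 22, 1133]);
translate([817, 103, 83]) cube([110, 22, 1133]);
translate([1023, 103, 83]) cube([110, 22, 1133]);
translate([1229, 103, 83]) cube([110, 22, 1133]);
translate([1435, 103, 83]) cube([110, 22, 1133]);


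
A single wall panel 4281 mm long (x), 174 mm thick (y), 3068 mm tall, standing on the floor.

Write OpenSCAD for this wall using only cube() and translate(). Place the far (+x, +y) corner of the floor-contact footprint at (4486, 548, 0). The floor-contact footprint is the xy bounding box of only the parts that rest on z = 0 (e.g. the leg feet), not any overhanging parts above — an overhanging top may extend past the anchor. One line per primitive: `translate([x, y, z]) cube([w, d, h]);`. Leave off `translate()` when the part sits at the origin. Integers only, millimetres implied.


translate([205, 374, 0]) cube([4281, 174, 3068]);


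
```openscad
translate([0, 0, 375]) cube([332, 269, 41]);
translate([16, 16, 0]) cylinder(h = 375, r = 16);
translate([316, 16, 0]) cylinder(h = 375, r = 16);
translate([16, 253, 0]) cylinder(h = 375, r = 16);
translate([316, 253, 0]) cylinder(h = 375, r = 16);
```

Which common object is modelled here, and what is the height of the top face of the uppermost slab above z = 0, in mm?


A stool. The seat height is 416 mm.

A 332×269×41 slab at z = 375 on four corner cylinders — a stool. The seat top is 375 + 41 = 416 mm.


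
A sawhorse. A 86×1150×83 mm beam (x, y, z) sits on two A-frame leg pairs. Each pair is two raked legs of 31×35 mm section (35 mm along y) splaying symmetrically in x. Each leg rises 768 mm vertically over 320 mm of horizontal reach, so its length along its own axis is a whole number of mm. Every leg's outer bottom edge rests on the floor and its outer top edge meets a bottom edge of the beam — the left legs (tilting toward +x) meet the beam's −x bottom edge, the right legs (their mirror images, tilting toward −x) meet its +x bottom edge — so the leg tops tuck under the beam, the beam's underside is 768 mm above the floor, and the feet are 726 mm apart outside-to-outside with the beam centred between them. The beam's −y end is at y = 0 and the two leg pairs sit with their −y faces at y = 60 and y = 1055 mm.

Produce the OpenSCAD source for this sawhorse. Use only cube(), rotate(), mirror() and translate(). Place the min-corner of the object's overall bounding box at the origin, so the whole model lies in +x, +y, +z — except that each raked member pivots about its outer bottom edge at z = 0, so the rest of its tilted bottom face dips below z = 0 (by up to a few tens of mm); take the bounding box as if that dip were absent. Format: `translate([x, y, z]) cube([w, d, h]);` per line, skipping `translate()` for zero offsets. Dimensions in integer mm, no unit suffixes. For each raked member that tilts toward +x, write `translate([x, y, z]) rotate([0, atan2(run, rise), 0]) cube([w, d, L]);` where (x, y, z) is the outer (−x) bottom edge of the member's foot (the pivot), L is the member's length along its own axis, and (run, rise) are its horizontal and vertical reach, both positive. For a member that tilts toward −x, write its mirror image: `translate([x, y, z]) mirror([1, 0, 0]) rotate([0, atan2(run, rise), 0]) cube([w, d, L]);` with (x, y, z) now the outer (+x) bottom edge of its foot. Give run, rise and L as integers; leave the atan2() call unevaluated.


translate([320, 0, 768]) cube([86, 1150, 83]);
translate([0, 60, 0]) rotate([0, atan2(320, 768), 0]) cube([31, 35, 832]);
translate([726, 60, 0]) mirror([1, 0, 0]) rotate([0, atan2(320, 768), 0]) cube([31, 35, 832]);
translate([0, 1055, 0]) rotate([0, atan2(320, 768), 0]) cube([31, 35, 832]);
translate([726, 1055, 0]) mirror([1, 0, 0]) rotate([0, atan2(320, 768), 0]) cube([31, 35, 832]);


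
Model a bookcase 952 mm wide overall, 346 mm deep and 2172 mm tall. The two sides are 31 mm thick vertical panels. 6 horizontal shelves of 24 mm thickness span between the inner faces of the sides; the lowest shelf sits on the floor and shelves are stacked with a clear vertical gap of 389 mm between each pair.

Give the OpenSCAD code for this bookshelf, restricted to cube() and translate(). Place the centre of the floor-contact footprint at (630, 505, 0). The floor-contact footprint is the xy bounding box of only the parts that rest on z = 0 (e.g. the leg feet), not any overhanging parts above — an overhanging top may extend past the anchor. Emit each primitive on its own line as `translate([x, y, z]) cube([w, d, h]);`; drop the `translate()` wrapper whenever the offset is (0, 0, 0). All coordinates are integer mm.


translate([154, 332, 0]) cube([31, 346, 2172]);
translate([1075, 332, 0]) cube([31, 346, 2172]);
translate([185, 332, 0]) cube([890, 346, 24]);
translate([185, 332, 413]) cube([890, 346, 24]);
translate([185, 332, 826]) cube([890, 346, 24]);
translate([185, 332, 1239]) cube([890, 346, 24]);
translate([185, 332, 1652]) cube([890, 346, 24]);
translate([185, 332, 2065]) cube([890, 346, 24]);


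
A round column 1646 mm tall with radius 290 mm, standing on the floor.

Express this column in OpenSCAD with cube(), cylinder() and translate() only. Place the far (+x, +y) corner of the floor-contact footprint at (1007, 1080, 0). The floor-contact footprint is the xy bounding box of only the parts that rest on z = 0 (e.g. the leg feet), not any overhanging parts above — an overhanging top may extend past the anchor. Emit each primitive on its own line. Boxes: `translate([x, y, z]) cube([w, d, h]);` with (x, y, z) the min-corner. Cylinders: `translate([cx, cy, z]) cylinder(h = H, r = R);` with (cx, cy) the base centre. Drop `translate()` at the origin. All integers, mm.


translate([717, 790, 0]) cylinder(h = 1646, r = 290);


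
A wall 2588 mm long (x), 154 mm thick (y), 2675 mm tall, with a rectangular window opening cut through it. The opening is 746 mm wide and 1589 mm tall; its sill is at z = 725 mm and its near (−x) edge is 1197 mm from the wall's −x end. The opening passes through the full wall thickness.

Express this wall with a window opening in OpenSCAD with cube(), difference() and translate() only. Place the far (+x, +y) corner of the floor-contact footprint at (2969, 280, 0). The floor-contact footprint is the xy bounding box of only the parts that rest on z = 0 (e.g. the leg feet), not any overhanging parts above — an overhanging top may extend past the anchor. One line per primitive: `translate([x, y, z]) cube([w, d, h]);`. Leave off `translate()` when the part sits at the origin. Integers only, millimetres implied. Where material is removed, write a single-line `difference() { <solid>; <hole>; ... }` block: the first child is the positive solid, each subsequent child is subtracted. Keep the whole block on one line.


difference() { translate([381, 126, 0]) cube([2588, 154, 2675]); translate([1578, 126, 725]) cube([746, 154, 1589]); }


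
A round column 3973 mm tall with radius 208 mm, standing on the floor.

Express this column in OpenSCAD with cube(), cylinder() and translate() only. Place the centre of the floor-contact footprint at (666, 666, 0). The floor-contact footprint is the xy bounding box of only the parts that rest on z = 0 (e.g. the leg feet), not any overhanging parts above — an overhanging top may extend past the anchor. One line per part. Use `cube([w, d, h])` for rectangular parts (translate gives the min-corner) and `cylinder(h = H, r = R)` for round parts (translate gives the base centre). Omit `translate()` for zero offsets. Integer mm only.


translate([666, 666, 0]) cylinder(h = 3973, r = 208);


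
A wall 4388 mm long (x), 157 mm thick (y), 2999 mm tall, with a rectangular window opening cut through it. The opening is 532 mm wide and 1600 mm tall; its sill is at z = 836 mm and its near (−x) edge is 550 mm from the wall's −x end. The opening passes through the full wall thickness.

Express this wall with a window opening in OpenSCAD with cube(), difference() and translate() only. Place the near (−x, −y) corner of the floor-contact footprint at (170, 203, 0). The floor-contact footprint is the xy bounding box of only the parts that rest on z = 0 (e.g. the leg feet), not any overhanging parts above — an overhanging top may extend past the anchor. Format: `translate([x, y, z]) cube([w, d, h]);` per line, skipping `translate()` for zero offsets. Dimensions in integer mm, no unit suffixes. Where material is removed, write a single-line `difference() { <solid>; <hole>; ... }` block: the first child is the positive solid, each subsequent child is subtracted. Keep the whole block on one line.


difference() { translate([170, 203, 0]) cube([4388, 157, 2999]); translate([720, 203, 836]) cube([532, 157, 1600]); }


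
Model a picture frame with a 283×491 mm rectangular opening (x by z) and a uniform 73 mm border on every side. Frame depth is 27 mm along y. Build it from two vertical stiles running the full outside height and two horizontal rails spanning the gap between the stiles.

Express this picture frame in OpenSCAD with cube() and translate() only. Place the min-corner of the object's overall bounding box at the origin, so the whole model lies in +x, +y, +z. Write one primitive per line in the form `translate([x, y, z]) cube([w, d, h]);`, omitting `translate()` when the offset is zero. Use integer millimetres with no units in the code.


cube([73, 27, 637]);
translate([356, 0, 0]) cube([73, 27, 637]);
translate([73, 0, 0]) cube([283, 27, 73]);
translate([73, 0, 564]) cube([283, 27, 73]);


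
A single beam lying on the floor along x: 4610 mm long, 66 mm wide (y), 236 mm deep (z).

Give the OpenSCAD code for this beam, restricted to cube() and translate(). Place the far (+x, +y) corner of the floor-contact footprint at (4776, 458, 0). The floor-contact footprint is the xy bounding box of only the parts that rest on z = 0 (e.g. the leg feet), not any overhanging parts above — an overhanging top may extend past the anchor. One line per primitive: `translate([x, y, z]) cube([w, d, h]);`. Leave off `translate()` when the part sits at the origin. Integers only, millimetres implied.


translate([166, 392, 0]) cube([4610, 66, 236]);


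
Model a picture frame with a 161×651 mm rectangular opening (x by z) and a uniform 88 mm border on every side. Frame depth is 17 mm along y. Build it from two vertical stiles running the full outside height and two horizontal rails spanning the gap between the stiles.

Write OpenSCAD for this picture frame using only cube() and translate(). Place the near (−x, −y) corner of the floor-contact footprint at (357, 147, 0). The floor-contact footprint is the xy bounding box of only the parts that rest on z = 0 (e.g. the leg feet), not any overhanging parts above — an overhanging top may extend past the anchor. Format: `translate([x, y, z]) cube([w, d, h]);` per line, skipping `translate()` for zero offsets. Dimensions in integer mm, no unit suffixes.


translate([357, 147, 0]) cube([88, 17, 827]);
translate([606, 147, 0]) cube([88, 17, 827]);
translate([445, 147, 0]) cube([161, 17, 88]);
translate([445, 147, 739]) cube([161, 17, 88]);


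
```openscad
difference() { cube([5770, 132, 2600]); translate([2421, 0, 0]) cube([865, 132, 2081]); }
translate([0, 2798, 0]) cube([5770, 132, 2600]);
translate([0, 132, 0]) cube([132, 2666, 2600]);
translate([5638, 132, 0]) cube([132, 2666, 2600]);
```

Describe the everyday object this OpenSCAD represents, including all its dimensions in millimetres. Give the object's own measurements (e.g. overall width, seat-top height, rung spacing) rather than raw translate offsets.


A single room: four walls, each 2600 mm tall and 132 mm thick, enclosing an outside footprint 5770×2930 mm (x × y), no floor or roof. The front and back walls (−y and +y sides) run the full x-width; the side walls fit between their inner faces. A door opening 865 mm wide and 2081 mm tall is cut through the front wall from the floor up, its −x edge 2421 mm from the wall's −x end.


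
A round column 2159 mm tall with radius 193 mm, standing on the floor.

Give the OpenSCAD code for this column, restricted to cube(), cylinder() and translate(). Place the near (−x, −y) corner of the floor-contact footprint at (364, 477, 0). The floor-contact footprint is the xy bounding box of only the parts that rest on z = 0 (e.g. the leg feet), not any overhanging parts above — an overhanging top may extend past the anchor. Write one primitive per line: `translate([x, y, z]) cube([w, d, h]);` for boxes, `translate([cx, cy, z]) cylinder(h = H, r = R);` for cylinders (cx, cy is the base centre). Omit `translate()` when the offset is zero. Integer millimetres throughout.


translate([557, 670, 0]) cylinder(h = 2159, r = 193);


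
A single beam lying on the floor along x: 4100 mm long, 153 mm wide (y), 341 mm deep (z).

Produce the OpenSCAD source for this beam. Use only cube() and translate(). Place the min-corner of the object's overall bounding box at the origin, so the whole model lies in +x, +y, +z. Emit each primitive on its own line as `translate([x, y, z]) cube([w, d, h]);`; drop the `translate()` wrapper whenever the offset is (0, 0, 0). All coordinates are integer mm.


cube([4100, 153, 341]);


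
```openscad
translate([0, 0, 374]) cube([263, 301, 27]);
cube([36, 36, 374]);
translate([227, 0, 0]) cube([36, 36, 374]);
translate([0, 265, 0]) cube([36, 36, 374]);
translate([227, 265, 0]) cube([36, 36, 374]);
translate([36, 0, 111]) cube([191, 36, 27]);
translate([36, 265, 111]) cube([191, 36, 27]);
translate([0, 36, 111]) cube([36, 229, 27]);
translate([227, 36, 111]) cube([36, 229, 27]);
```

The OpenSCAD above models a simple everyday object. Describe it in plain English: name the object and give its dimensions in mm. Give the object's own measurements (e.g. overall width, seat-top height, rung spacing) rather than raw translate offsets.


A simple wooden stool: a rectangular seat 263 mm (x) by 301 mm (y), 27 mm thick, top face at z = 401 mm, on four square legs, each 36×36 mm in cross-section. The legs rest on z = 0, each flush with a corner of the seat. Four stretchers, 36 mm wide and 27 mm tall, connect adjacent legs with their undersides at z = 111 mm, each running between the inner faces of the legs it joins and aligned with the legs' outer faces on the other axis.


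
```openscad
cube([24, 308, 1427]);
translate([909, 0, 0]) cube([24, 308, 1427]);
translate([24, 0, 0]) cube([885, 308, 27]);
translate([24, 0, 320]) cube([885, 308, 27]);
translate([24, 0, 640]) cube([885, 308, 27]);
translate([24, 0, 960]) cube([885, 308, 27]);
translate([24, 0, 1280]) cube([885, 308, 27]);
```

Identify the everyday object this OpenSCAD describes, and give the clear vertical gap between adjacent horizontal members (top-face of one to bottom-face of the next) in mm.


A bookshelf. The clear shelf gap is 293 mm.

Two tall side panels with 5 horizontal boards between them — a bookshelf. The first two shelf undersides are at z = 0 and z = 320; with shelf thickness 27, the clear gap is 320 − 0 − 27 = 293 mm.


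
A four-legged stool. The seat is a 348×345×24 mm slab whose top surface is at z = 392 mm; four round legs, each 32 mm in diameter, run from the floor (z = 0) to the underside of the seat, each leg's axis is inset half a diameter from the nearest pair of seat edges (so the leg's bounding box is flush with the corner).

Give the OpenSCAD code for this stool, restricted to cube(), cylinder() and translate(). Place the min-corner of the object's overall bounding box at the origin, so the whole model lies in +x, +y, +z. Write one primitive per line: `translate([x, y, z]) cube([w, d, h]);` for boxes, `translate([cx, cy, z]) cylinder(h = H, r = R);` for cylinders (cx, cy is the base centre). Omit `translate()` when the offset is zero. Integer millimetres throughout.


translate([0, 0, 368]) cube([348, 345, 24]);
translate([16, 16, 0]) cylinder(h = 368, r = 16);
translate([332, 16, 0]) cylinder(h = 368, r = 16);
translate([16, 329, 0]) cylinder(h = 368, r = 16);
translate([332, 329, 0]) cylinder(h = 368, r = 16);


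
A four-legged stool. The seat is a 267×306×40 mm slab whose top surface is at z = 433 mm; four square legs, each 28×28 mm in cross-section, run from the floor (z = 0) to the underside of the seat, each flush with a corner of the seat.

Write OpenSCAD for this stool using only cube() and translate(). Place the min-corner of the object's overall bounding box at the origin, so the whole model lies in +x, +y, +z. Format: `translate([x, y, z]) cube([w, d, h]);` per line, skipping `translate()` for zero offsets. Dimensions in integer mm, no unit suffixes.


// leg_h = 433 - 40 = 393
translate([0, 0, 393]) cube([267, 306, 40]);
cube([28, 28, 393]);
translate([239, 0, 0]) cube([28, 28, 393]);
translate([0, 278, 0]) cube([28, 28, 393]);
translate([239, 278, 0]) cube([28, 28, 393]);


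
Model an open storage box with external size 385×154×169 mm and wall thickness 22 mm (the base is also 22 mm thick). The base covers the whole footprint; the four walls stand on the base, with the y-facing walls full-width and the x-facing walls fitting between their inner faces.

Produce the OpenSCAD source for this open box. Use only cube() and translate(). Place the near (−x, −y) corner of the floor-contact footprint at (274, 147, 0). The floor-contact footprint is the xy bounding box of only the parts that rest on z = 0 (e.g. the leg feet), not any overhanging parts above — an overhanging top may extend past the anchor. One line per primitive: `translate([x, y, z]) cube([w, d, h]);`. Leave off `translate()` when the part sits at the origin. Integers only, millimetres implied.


translate([274, 147, 0]) cube([385, 154, 22]);
translate([274, 147, 22]) cube([385, 22, 147]);
translate([274, 279, 22]) cube([385, 22, 147]);
translate([274, 169, 22]) cube([22, 110, 147]);
translate([637, 169, 22]) cube([22, 110, 147]);


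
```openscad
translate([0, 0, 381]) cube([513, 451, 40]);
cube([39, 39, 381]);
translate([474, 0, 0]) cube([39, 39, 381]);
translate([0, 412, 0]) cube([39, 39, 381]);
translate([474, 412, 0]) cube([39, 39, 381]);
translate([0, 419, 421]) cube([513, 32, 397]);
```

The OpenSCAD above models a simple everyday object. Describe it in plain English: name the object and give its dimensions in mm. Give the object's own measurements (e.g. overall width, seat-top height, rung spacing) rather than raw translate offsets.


A chair. The seat is a 513×451×40 mm slab with its top at z = 421 mm, on four 39×39 mm corner legs (flush with the seat edges, standing on z = 0). A flat backrest 32 mm thick, 397 mm tall, spans the full seat width and rises from the seat top along its +y edge, rear face flush with the rear of the seat.


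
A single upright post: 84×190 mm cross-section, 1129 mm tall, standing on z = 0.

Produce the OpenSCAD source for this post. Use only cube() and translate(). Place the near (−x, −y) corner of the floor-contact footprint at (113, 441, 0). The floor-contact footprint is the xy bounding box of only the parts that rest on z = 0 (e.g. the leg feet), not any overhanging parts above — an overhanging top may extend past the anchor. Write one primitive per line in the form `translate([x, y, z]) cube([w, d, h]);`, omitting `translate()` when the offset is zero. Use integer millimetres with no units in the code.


translate([113, 441, 0]) cube([84, 190, 1129]);


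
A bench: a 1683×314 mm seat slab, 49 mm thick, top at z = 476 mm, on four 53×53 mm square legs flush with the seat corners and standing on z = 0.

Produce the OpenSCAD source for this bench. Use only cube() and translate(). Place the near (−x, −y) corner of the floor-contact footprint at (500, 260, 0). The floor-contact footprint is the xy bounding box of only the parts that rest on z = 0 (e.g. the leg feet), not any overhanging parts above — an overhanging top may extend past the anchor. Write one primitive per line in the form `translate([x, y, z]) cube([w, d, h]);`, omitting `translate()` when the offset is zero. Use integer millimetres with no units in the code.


// leg_h = 476 − 49 = 427
translate([500, 260, 427]) cube([1683, 314, 49]);
translate([500, 260, 0]) cube([53, 53, 427]);
translate([500, 521, 0]) cube([53, 53, 427]);
translate([2130, 260, 0]) cube([53, 53, 427]);
translate([2130, 521, 0]) cube([53, 53, 427]);


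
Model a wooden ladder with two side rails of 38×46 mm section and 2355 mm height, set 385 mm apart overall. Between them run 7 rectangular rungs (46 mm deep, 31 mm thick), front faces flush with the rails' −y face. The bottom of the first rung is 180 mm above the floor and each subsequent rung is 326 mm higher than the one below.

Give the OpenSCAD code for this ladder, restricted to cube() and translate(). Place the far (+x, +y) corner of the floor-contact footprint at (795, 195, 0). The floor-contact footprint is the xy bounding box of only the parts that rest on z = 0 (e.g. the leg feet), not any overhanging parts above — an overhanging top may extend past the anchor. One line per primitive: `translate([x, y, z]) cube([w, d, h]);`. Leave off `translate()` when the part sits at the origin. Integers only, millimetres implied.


translate([410, 149, 0]) cube([38, 46, 2355]);
translate([757, 149, 0]) cube([38, 46, 2355]);
translate([448, 149, 180]) cube([309, 46, 31]);
translate([448, 149, 506]) cube([309, 46, 31]);
translate([448, 149, 832]) cube([309, 46, 31]);
translate([448, 149, 1158]) cube([309, 46, 31]);
translate([448, 149, 1484]) cube([309, 46, 31]);
translate([448, 149, 1810]) cube([309, 46, 31]);
translate([448, 149, 2136]) cube([309, 46, 31]);


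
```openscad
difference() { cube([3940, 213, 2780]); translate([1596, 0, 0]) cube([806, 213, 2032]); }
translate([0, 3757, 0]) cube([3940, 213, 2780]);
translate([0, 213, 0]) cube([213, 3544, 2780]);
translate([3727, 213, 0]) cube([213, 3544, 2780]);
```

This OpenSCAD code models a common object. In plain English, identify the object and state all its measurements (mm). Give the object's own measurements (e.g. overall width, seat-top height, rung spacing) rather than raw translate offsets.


A single room: four walls, each 2780 mm tall and 213 mm thick, enclosing an outside footprint 3940×3970 mm (x × y), no floor or roof. The front and back walls (−y and +y sides) run the full x-width; the side walls fit between their inner faces. A door opening 806 mm wide and 2032 mm tall is cut through the front wall from the floor up, its −x edge 1596 mm from the wall's −x end.


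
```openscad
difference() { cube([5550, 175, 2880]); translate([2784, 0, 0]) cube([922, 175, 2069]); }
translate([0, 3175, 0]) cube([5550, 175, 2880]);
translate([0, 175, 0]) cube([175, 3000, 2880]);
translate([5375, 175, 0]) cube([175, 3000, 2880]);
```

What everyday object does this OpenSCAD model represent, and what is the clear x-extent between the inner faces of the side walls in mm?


A single room. The interior width is 5200 mm.

Four walls enclosing a rectangle with a door in the front wall — a room. Outside width 5550 minus two 175 mm walls gives 5200 mm.


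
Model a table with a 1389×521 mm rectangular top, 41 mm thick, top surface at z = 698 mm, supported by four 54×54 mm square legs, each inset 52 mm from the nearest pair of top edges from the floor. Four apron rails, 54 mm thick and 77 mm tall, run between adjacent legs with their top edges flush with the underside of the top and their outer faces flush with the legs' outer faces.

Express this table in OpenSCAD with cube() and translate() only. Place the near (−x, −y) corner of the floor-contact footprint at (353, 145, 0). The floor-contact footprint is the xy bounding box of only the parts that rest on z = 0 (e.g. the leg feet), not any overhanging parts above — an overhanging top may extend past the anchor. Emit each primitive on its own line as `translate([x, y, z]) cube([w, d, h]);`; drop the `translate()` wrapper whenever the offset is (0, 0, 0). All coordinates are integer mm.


translate([301, 93, 657]) cube([1389, 521, 41]);
translate([353, 145, 0]) cube([54, 54, 657]);
translate([1584, 145, 0]) cube([54, 54, 657]);
translate([353, 508, 0]) cube([54, 54, 657]);
translate([1584, 508, 0]) cube([54, 54, 657]);
translate([407, 145, 580]) cube([1177, 54, 77]);
translate([407, 508, 580]) cube([1177, 54, 77]);
translate([353, 199, 580]) cube([54, 309, 77]);
translate([1584, 199, 580]) cube([54, 309, 77]);


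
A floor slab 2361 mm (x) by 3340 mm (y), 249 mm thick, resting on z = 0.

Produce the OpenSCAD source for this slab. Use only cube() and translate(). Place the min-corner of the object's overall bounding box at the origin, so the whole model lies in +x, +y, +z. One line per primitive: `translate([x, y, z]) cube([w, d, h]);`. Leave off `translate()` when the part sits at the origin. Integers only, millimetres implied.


cube([2361, 3340, 249]);


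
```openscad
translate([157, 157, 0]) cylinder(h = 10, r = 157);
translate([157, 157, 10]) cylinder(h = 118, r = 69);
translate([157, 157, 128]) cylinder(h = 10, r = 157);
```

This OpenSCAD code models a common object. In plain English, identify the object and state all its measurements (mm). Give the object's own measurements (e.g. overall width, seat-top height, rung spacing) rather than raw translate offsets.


A spool: two coaxial disc flanges of radius 157 mm and thickness 10 mm, joined by a core cylinder of radius 69 mm and height 118 mm. The lower flange rests on z = 0 and the three cylinders share a vertical axis.
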